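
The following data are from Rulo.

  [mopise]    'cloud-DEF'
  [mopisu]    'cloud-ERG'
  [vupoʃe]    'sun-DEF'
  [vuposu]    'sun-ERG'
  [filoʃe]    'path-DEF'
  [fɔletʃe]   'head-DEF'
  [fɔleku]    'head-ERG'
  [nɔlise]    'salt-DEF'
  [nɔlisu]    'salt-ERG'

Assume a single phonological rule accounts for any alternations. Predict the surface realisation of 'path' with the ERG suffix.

'sun' shows [ʃ] ~ [s] at the end of the stem ([vupoʃe] vs [vuposu]).
But 'salt' keeps [s] in both environments ([nɔlise], [nɔlisu]), so there is no rule changing /s/ to [ʃ] before the DEF suffix.
The alternation reflects depalatalization: palato-alveolar /tʃ/ and /ʃ/ become [k] and [s] when no front vowel follows. /ʃ/ is underlying.
From [filoʃe] the stem 'path' is /filoʃ/; when no front vowel follows this yields [filosu].

[filosu]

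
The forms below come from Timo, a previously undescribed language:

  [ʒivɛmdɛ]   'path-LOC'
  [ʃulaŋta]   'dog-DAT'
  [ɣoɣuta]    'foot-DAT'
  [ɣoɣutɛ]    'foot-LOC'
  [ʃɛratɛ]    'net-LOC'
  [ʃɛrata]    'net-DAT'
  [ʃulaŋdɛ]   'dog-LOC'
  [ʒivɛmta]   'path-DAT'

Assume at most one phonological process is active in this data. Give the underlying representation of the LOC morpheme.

The LOC morpheme has two allomorphs, [-dɛ] and [-tɛ].
The DAT suffix, which begins with [t], is invariant after every stem; so [t] is not altered by any rule here.
So the underlying form is /-dɛ/, and voiced stops become voiceless after a vowel.

/-dɛ/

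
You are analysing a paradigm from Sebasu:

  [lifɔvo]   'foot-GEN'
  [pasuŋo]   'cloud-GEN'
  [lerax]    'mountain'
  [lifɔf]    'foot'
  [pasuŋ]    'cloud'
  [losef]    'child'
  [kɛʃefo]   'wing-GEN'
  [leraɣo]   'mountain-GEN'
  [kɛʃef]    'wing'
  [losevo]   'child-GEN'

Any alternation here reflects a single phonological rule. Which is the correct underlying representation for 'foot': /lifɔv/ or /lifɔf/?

The root 'foot' surfaces as [lifɔf] and [lifɔvo], with a stem-final [f] ~ [v] alternation.
The stem 'wing' ([kɛʃef], [kɛʃefo]) shows [f] unchanged in both environments, so [f] cannot be basic with [v] derived before the GEN suffix.
Therefore /v/ is basic and [f] is derived by word-final obstruent devoicing (voiced obstruents become voiceless word-finally).

/lifɔv/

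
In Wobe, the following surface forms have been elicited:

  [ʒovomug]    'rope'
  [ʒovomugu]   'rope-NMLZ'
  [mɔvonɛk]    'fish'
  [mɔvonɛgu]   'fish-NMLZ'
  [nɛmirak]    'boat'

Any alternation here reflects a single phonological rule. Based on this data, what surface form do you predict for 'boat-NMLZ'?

[nɛmiragu]

'fish' shows [k] ~ [g] at the end of the stem ([mɔvonɛk] vs [mɔvonɛgu]).
Compare 'rope', with invariant [g] in [ʒovomug] and [ʒovomugu]: an analysis with underlying /g/ and a rule producing [k] in isolation would wrongly predict alternation here too.
So /k/ is underlying, and a rule of intervocalic voicing — voiceless stops become voiced between vowels — gives [g].
From [nɛmirak] the stem 'boat' is /nɛmirak/; between vowels this yields [nɛmiragu].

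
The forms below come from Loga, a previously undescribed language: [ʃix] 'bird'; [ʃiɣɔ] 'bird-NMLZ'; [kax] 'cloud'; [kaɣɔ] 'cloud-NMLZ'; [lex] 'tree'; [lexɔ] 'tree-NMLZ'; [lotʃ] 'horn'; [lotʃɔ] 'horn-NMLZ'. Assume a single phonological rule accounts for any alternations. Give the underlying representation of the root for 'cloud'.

The root 'cloud' surfaces as [kax] and [kaɣɔ], with a stem-final [x] ~ [ɣ] alternation.
The stem 'tree' ([lex], [lexɔ]) shows [x] unchanged in both environments, so [x] cannot be basic with [ɣ] derived before the NMLZ suffix.
So /ɣ/ is underlying, and a rule of word-final obstruent devoicing — voiced obstruents become voiceless word-finally — gives [x].

/kaɣ/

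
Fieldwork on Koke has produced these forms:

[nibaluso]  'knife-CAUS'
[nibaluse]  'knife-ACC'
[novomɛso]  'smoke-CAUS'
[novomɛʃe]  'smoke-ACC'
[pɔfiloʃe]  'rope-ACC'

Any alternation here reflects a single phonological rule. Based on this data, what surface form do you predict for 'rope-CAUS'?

[pɔfiloso]

The root 'smoke' surfaces as [novomɛso] and [novomɛʃe], with a stem-final [s] ~ [ʃ] alternation.
Compare 'knife', with invariant [s] in [nibaluso] and [nibaluse]: an analysis with underlying /s/ and a rule producing [ʃ] before the ACC suffix would wrongly predict alternation here too.
The underlying segment must be /ʃ/; palato-alveolar /ʃ/ becomes [s] when no front vowel follows, yielding [s] there.
The one attested form of 'rope', [pɔfiloʃe], shows underlying /pɔfiloʃ/. Applying the same rule when no front vowel follows gives [pɔfiloso].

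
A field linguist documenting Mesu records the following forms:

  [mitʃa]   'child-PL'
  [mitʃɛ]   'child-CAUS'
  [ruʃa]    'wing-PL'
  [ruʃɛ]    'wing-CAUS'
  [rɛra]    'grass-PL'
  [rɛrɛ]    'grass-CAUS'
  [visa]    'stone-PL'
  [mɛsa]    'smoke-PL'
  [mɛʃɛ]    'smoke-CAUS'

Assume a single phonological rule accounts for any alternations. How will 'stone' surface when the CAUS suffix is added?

[viʃɛ]

In [mɛsa] and [mɛʃɛ] the final segment of 'smoke' alternates: [s] ~ [ʃ].
But 'wing' keeps [ʃ] in both environments ([ruʃa], [ruʃɛ]), so there is no rule changing /ʃ/ to [s] before the PL suffix.
Therefore /s/ is basic and [ʃ] is derived by palatalization before a front vowel (/s/ becomes palato-alveolar [ʃ] before a front vowel).
The one attested form of 'stone', [visa], shows underlying /vis/. Applying the same rule before a front vowel gives [viʃɛ].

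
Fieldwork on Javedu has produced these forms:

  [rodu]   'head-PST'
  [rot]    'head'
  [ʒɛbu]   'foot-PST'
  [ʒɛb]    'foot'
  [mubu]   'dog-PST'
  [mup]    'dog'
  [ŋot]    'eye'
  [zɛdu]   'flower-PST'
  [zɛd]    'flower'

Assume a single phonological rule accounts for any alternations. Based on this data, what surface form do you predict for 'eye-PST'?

[ŋodu]

The root 'head' surfaces as [rodu] and [rot], with a stem-final [d] ~ [t] alternation.
But 'flower' keeps [d] in both environments ([zɛdu], [zɛd]), so there is no rule changing /d/ to [t] in isolation.
Therefore /t/ is basic and [d] is derived by intervocalic voicing (voiceless stops become voiced between vowels).
From [ŋot] the stem 'eye' is /ŋot/; between vowels this yields [ŋodu].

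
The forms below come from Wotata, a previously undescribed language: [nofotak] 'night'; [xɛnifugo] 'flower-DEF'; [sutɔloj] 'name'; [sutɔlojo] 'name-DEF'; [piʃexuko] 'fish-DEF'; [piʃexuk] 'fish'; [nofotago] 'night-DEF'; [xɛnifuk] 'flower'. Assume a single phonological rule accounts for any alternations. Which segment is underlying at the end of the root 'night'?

/g/

In [nofotago] and [nofotak] the final segment of 'night' alternates: [g] ~ [k].
The stem 'fish' ([piʃexuko], [piʃexuk]) shows [k] unchanged in both environments, so [k] cannot be basic with [g] derived before the DEF suffix.
So /g/ is underlying, and a rule of word-final obstruent devoicing — voiced obstruents become voiceless word-finally — gives [k].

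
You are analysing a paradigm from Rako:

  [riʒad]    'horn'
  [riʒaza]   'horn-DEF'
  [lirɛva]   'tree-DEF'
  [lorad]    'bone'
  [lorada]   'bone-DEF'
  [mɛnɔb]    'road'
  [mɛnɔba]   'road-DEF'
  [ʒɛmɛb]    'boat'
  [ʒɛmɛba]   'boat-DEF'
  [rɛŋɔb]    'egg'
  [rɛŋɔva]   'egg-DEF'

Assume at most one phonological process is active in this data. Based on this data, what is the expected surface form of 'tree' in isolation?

[lirɛb]

'egg' shows [b] ~ [v] at the end of the stem ([rɛŋɔb] vs [rɛŋɔva]).
The stem 'road' ([mɛnɔb], [mɛnɔba]) shows [b] unchanged in both environments, so [b] cannot be basic with [v] derived before the DEF suffix.
Therefore /v/ is basic and [b] is derived by word-final hardening (voiced fricatives become stops word-finally).
The one attested form of 'tree', [lirɛva], shows underlying /lirɛv/. Applying the same rule word-finally gives [lirɛb].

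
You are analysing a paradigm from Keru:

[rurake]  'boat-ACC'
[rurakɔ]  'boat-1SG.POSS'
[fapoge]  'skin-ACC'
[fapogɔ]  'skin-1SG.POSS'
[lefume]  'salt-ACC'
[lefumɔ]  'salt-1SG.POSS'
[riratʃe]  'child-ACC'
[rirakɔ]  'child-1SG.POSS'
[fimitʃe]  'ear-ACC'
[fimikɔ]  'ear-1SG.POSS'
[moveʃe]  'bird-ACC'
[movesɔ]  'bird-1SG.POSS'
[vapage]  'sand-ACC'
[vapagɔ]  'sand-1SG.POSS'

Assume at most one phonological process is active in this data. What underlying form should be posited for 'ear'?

/fimitʃ/

In [fimitʃe] and [fimikɔ] the final segment of 'ear' alternates: [tʃ] ~ [k].
But 'boat' keeps [k] in both environments ([rurake], [rurakɔ]), so there is no rule changing /k/ to [tʃ] before the ACC suffix.
Therefore /tʃ/ is basic and [k] is derived by depalatalization (palato-alveolar /tʃ/ and /ʃ/ become [k] and [s] when no front vowel follows).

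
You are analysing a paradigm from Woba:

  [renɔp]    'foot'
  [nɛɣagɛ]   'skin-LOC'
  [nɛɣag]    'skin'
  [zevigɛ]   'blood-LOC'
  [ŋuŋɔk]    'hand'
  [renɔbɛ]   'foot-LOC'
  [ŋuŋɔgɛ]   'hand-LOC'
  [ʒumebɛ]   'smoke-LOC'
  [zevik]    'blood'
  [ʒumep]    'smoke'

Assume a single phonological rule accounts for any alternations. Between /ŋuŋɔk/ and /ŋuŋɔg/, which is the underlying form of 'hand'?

/ŋuŋɔk/

'hand' shows [k] ~ [g] at the end of the stem ([ŋuŋɔk] vs [ŋuŋɔgɛ]).
If /g/ were underlying and a rule turned it into [k] in isolation, 'skin' would also alternate; but it has [g] in both [nɛɣag] and [nɛɣagɛ].
The underlying segment must be /k/; voiceless stops become voiced between vowels, yielding [g] there.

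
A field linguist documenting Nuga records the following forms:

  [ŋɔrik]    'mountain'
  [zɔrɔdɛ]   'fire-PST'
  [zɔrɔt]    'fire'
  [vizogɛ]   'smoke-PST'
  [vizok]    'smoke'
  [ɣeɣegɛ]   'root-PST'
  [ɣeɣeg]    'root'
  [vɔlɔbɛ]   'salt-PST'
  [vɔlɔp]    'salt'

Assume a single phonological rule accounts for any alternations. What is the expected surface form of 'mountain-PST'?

The root 'smoke' surfaces as [vizogɛ] and [vizok], with a stem-final [g] ~ [k] alternation.
The stem 'root' ([ɣeɣegɛ], [ɣeɣeg]) shows [g] unchanged in both environments, so [g] cannot be basic with [k] derived in isolation.
The underlying segment must be /k/; voiceless stops become voiced between vowels, yielding [g] there.
From [ŋɔrik] the stem 'mountain' is /ŋɔrik/; between vowels this yields [ŋɔrigɛ].

[ŋɔrigɛ]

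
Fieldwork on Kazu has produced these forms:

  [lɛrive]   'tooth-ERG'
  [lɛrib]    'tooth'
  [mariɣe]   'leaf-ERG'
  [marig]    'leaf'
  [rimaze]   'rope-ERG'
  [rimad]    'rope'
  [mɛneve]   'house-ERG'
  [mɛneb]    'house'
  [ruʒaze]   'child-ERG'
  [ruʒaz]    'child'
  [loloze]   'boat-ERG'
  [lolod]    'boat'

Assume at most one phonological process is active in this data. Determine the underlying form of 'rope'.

/rimad/

'rope' shows [z] ~ [d] at the end of the stem ([rimaze] vs [rimad]).
Compare 'child', with invariant [z] in [ruʒaze] and [ruʒaz]: an analysis with underlying /z/ and a rule producing [d] in isolation would wrongly predict alternation here too.
The underlying segment must be /d/; voiced stops become fricatives between vowels, yielding [z] there.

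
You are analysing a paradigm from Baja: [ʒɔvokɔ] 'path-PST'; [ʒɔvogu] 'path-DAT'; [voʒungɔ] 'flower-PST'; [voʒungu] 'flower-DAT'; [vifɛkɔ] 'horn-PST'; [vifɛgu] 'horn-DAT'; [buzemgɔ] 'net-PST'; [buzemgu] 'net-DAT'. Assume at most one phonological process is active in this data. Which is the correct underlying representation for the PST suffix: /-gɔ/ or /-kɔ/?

The PST suffix surfaces as [-gɔ] and [-kɔ], depending on the final segment of the stem.
The DAT suffix, which begins with [g], is invariant after every stem; so [g] is not altered by any rule here.
The PST suffix is therefore /-kɔ/ underlyingly, with post-nasal voicing: voiceless stops become voiced after a nasal.

/-kɔ/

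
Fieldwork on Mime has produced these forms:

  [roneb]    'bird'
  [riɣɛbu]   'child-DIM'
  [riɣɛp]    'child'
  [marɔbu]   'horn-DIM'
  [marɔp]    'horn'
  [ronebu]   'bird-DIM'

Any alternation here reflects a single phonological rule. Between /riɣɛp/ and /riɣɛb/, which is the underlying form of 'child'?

/riɣɛp/

The stem for 'child' ends in [p] in [riɣɛp] but [b] in [riɣɛbu].
But 'bird' keeps [b] in both environments ([roneb], [ronebu]), so there is no rule changing /b/ to [p] in isolation.
Therefore /p/ is basic and [b] is derived by intervocalic voicing (voiceless stops become voiced between vowels).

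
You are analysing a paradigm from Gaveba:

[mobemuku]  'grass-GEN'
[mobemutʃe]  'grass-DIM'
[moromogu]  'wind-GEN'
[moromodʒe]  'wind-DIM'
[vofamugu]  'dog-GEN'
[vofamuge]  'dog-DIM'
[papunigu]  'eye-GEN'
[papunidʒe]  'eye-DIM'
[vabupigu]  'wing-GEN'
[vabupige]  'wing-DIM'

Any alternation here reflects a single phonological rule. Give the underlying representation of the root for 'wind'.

/moromodʒ/

The root 'wind' surfaces as [moromogu] and [moromodʒe], with a stem-final [g] ~ [dʒ] alternation.
But 'wing' keeps [g] in both environments ([vabupigu], [vabupige]), so there is no rule changing /g/ to [dʒ] before the DIM suffix.
The alternation reflects depalatalization: palato-alveolar /tʃ/ and /dʒ/ become [k] and [g] when no front vowel follows. /dʒ/ is underlying.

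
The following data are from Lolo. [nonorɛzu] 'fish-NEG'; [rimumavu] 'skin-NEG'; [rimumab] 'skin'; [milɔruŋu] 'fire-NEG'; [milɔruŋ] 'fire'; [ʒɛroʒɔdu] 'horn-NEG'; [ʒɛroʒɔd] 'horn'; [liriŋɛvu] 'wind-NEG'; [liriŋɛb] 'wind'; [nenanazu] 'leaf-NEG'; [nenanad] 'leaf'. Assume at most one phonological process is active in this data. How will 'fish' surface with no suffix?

[nonorɛd]

In [nenanazu] and [nenanad] the final segment of 'leaf' alternates: [z] ~ [d].
Compare 'horn', with invariant [d] in [ʒɛroʒɔdu] and [ʒɛroʒɔd]: an analysis with underlying /d/ and a rule producing [z] before the NEG suffix would wrongly predict alternation here too.
The underlying segment must be /z/; voiced fricatives become stops word-finally, yielding [d] there.
The one attested form of 'fish', [nonorɛzu], shows underlying /nonorɛz/. Applying the same rule word-finally gives [nonorɛd].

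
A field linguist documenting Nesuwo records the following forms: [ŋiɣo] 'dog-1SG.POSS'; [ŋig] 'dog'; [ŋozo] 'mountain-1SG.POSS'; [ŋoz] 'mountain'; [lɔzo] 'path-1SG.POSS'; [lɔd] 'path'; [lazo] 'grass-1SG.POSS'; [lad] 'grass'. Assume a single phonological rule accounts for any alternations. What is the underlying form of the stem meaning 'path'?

The stem for 'path' ends in [z] in [lɔzo] but [d] in [lɔd].
Compare 'mountain', with invariant [z] in [ŋozo] and [ŋoz]: an analysis with underlying /z/ and a rule producing [d] in isolation would wrongly predict alternation here too.
The alternation reflects intervocalic spirantization: voiced stops become fricatives between vowels. /d/ is underlying.

/lɔd/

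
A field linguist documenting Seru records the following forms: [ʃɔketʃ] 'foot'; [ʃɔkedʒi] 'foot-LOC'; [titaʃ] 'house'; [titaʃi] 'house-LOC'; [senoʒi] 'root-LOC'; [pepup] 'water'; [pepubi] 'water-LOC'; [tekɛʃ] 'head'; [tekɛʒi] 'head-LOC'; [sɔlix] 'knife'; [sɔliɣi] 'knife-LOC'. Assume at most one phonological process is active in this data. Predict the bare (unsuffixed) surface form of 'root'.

The stem for 'head' ends in [ʃ] in [tekɛʃ] but [ʒ] in [tekɛʒi].
The stem 'house' ([titaʃ], [titaʃi]) shows [ʃ] unchanged in both environments, so [ʃ] cannot be basic with [ʒ] derived before the LOC suffix.
So /ʒ/ is underlying, and a rule of word-final obstruent devoicing — voiced obstruents become voiceless word-finally — gives [ʃ].
From [senoʒi] the stem 'root' is /senoʒ/; word-finally this yields [senoʃ].

[senoʃ]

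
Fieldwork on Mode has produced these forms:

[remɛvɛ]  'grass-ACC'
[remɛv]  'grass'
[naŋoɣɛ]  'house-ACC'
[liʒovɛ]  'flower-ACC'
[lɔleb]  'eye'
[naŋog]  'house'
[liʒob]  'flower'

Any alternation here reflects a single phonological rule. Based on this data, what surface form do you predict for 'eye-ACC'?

[lɔlevɛ]

The root 'flower' surfaces as [liʒob] and [liʒovɛ], with a stem-final [b] ~ [v] alternation.
Compare 'grass', with invariant [v] in [remɛv] and [remɛvɛ]: an analysis with underlying /v/ and a rule producing [b] in isolation would wrongly predict alternation here too.
The underlying segment must be /b/; voiced stops become fricatives between vowels, yielding [v] there.
From [lɔleb] the stem 'eye' is /lɔleb/; between vowels this yields [lɔlevɛ].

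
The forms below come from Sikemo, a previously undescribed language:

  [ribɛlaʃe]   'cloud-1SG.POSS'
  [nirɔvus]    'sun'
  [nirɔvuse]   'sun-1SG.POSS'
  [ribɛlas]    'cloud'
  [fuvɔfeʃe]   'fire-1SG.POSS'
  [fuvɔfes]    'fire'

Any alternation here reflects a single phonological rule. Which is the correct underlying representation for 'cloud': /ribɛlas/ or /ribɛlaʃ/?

The stem for 'cloud' ends in [ʃ] in [ribɛlaʃe] but [s] in [ribɛlas].
If /s/ were underlying and a rule turned it into [ʃ] before the 1SG.POSS suffix, 'sun' would also alternate; but it has [s] in both [nirɔvuse] and [nirɔvus].
The underlying segment must be /ʃ/; palato-alveolar /ʃ/ becomes [s] when no front vowel follows, yielding [s] there.

/ribɛlaʃ/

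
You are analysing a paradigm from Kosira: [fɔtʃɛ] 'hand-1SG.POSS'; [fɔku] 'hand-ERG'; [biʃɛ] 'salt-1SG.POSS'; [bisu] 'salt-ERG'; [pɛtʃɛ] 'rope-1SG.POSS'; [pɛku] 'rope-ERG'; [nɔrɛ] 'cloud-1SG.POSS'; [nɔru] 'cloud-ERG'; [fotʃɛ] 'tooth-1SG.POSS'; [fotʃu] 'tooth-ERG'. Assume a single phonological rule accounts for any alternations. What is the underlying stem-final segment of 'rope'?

/k/

In [pɛtʃɛ] and [pɛku] the final segment of 'rope' alternates: [tʃ] ~ [k].
The stem 'tooth' ([fotʃɛ], [fotʃu]) shows [tʃ] unchanged in both environments, so [tʃ] cannot be basic with [k] derived before the ERG suffix.
The underlying segment must be /k/; /k/ and /s/ become palato-alveolar [tʃ] and [ʃ] before a front vowel, yielding [tʃ] there.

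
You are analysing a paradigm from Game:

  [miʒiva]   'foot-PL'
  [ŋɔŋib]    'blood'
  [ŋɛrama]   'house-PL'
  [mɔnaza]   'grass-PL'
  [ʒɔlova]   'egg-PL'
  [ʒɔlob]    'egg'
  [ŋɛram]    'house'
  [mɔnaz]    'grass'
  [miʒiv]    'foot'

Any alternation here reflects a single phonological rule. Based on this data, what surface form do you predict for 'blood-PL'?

[ŋɔŋiva]

The root 'egg' surfaces as [ʒɔlova] and [ʒɔlob], with a stem-final [v] ~ [b] alternation.
The stem 'foot' ([miʒiva], [miʒiv]) shows [v] unchanged in both environments, so [v] cannot be basic with [b] derived in isolation.
So /b/ is underlying, and a rule of intervocalic spirantization — voiced stops become fricatives between vowels — gives [v].
From [ŋɔŋib] the stem 'blood' is /ŋɔŋib/; between vowels this yields [ŋɔŋiva].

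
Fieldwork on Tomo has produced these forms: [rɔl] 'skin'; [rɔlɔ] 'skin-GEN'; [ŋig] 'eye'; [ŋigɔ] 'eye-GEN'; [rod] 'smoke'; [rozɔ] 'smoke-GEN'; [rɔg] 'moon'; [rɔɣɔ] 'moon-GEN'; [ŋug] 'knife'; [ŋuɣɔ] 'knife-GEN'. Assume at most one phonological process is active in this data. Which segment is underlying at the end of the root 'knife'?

In [ŋug] and [ŋuɣɔ] the final segment of 'knife' alternates: [g] ~ [ɣ].
Compare 'eye', with invariant [g] in [ŋig] and [ŋigɔ]: an analysis with underlying /g/ and a rule producing [ɣ] before the GEN suffix would wrongly predict alternation here too.
So /ɣ/ is underlying, and a rule of word-final hardening — voiced fricatives become stops word-finally — gives [g].

/ɣ/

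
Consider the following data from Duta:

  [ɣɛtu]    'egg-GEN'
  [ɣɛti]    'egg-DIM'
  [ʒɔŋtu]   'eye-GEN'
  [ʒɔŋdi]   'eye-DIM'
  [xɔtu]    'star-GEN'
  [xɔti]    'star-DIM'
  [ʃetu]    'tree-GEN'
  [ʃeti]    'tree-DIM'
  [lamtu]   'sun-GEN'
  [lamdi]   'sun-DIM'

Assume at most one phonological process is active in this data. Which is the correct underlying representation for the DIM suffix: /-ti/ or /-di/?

/-di/

The DIM suffix surfaces as [-di] and [-ti], depending on the final segment of the stem.
By contrast the GEN suffix keeps its initial [t] throughout — that segment must be underlying.
The DIM suffix is therefore /-di/ underlyingly, with post-vocalic devoicing: voiced stops become voiceless after a vowel.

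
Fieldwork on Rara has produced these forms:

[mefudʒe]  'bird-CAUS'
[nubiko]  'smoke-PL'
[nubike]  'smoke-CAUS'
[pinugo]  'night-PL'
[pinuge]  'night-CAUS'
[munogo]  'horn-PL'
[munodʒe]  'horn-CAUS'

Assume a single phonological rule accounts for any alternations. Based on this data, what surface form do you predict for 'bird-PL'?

[mefugo]

'horn' shows [g] ~ [dʒ] at the end of the stem ([munogo] vs [munodʒe]).
If /g/ were underlying and a rule turned it into [dʒ] before the CAUS suffix, 'night' would also alternate; but it has [g] in both [pinugo] and [pinuge].
So /dʒ/ is underlying, and a rule of depalatalization — palato-alveolar /dʒ/ becomes [g] when no front vowel follows — gives [g].
From [mefudʒe] the stem 'bird' is /mefudʒ/; when no front vowel follows this yields [mefugo].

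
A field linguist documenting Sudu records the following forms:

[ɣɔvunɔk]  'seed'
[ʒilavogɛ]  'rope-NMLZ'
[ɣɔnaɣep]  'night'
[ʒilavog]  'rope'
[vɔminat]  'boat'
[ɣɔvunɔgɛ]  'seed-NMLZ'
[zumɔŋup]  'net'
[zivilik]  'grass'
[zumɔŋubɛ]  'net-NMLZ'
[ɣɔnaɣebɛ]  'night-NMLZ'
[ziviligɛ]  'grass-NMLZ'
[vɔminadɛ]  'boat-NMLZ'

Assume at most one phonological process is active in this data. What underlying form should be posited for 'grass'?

/zivilik/

The root 'grass' surfaces as [ziviligɛ] and [zivilik], with a stem-final [g] ~ [k] alternation.
The stem 'rope' ([ʒilavogɛ], [ʒilavog]) shows [g] unchanged in both environments, so [g] cannot be basic with [k] derived in isolation.
The alternation reflects intervocalic voicing: voiceless stops become voiced between vowels. /k/ is underlying.
The underlying form of 'grass' is therefore /zivilik/.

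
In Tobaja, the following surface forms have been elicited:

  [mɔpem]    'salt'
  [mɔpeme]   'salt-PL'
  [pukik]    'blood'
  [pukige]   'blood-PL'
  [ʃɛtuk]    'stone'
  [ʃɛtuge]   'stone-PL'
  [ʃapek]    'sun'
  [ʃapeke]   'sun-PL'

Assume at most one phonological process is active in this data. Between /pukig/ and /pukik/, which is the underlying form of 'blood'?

In [pukik] and [pukige] the final segment of 'blood' alternates: [k] ~ [g].
Compare 'sun', with invariant [k] in [ʃapek] and [ʃapeke]: an analysis with underlying /k/ and a rule producing [g] before the PL suffix would wrongly predict alternation here too.
The underlying segment must be /g/; voiced obstruents become voiceless word-finally, yielding [k] there.

/pukig/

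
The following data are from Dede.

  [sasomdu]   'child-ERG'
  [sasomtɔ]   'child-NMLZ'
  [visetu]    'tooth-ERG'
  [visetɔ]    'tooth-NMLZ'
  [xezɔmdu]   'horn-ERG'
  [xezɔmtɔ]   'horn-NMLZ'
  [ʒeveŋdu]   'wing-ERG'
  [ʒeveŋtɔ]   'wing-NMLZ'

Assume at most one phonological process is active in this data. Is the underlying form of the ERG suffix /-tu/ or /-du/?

The ERG morpheme has two allomorphs, [-du] and [-tu].
The NMLZ suffix, which begins with [t], is invariant after every stem; so [t] is not altered by any rule here.
The ERG suffix is therefore /-du/ underlyingly, with post-vocalic devoicing: voiced stops become voiceless after a vowel.

/-du/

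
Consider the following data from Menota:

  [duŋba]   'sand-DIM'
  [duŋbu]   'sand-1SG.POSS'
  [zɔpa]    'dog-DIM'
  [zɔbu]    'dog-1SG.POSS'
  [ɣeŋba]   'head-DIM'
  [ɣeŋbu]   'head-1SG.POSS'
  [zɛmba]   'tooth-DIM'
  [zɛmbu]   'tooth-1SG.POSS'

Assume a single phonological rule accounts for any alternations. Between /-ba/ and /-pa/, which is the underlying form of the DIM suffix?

/-pa/

The DIM suffix surfaces as [-ba] and [-pa], depending on the final segment of the stem.
The 1SG.POSS suffix, which begins with [b], is invariant after every stem; so [b] is not altered by any rule here.
So the underlying form is /-pa/, and voiceless stops become voiced after a nasal.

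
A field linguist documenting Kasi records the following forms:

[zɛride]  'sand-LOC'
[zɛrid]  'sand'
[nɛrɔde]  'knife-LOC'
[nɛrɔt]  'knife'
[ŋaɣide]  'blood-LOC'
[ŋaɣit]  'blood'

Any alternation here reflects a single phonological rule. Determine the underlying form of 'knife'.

/nɛrɔt/

The root 'knife' surfaces as [nɛrɔde] and [nɛrɔt], with a stem-final [d] ~ [t] alternation.
If /d/ were underlying and a rule turned it into [t] in isolation, 'sand' would also alternate; but it has [d] in both [zɛride] and [zɛrid].
Therefore /t/ is basic and [d] is derived by intervocalic voicing (voiceless stops become voiced between vowels).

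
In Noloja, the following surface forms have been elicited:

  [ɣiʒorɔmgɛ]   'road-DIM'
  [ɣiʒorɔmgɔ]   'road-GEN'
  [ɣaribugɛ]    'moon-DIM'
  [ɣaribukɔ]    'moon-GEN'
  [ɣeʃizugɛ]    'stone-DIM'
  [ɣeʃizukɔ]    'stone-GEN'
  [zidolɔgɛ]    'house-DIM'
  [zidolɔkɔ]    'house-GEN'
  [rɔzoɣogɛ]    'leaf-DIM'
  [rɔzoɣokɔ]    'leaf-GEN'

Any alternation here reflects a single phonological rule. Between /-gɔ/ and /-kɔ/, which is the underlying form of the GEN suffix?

The GEN morpheme has two allomorphs, [-gɔ] and [-kɔ].
The DIM suffix, which begins with [g], is invariant after every stem; so [g] is not altered by any rule here.
So the underlying form is /-kɔ/, and voiceless stops become voiced after a nasal.

/-kɔ/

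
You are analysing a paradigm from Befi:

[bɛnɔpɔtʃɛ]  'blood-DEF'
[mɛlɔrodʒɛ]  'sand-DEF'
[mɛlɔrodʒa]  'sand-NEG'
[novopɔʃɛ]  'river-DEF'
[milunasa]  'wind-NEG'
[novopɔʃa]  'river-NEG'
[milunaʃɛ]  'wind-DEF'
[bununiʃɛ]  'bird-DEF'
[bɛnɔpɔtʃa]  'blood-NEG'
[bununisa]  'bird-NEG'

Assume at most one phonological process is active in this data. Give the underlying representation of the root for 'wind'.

/milunas/

The root 'wind' surfaces as [milunasa] and [milunaʃɛ], with a stem-final [s] ~ [ʃ] alternation.
But 'river' keeps [ʃ] in both environments ([novopɔʃa], [novopɔʃɛ]), so there is no rule changing /ʃ/ to [s] before the NEG suffix.
The alternation reflects palatalization before a front vowel: /s/ becomes palato-alveolar [ʃ] before a front vowel. /s/ is underlying.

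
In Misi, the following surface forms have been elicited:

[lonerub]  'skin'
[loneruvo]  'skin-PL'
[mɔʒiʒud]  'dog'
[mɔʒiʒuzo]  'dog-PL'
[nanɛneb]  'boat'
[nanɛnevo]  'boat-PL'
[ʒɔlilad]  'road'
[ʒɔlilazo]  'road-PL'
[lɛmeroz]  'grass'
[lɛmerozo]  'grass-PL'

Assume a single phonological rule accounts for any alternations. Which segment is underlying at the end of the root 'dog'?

/d/

The stem for 'dog' ends in [d] in [mɔʒiʒud] but [z] in [mɔʒiʒuzo].
The stem 'grass' ([lɛmeroz], [lɛmerozo]) shows [z] unchanged in both environments, so [z] cannot be basic with [d] derived in isolation.
The underlying segment must be /d/; voiced stops become fricatives between vowels, yielding [z] there.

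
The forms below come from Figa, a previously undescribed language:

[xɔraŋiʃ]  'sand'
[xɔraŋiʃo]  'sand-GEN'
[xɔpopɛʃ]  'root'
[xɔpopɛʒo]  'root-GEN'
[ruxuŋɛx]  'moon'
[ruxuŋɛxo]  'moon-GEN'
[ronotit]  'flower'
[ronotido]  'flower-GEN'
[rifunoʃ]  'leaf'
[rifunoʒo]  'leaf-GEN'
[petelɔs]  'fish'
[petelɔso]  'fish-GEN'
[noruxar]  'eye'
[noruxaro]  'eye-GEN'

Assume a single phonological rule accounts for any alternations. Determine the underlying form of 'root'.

The stem for 'root' ends in [ʃ] in [xɔpopɛʃ] but [ʒ] in [xɔpopɛʒo].
The stem 'sand' ([xɔraŋiʃ], [xɔraŋiʃo]) shows [ʃ] unchanged in both environments, so [ʃ] cannot be basic with [ʒ] derived before the GEN suffix.
Therefore /ʒ/ is basic and [ʃ] is derived by word-final obstruent devoicing (voiced obstruents become voiceless word-finally).
The underlying form of 'root' is therefore /xɔpopɛʒ/.

/xɔpopɛʒ/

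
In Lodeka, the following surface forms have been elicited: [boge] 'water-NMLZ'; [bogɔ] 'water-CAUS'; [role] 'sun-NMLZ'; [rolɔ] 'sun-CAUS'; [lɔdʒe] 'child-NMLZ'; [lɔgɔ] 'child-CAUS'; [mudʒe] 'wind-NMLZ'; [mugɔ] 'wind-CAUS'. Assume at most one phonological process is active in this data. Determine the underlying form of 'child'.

/lɔdʒ/

The stem for 'child' ends in [dʒ] in [lɔdʒe] but [g] in [lɔgɔ].
But 'water' keeps [g] in both environments ([boge], [bogɔ]), so there is no rule changing /g/ to [dʒ] before the NMLZ suffix.
The underlying segment must be /dʒ/; palato-alveolar /dʒ/ becomes [g] when no front vowel follows, yielding [g] there.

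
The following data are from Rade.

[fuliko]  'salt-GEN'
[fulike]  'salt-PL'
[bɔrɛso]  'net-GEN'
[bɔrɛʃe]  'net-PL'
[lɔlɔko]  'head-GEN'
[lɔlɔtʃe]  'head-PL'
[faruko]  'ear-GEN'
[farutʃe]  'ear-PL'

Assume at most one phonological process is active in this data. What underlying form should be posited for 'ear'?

'ear' shows [k] ~ [tʃ] at the end of the stem ([faruko] vs [farutʃe]).
If /k/ were underlying and a rule turned it into [tʃ] before the PL suffix, 'salt' would also alternate; but it has [k] in both [fuliko] and [fulike].
The underlying segment must be /tʃ/; palato-alveolar /tʃ/ and /ʃ/ become [k] and [s] when no front vowel follows, yielding [k] there.

/farutʃ/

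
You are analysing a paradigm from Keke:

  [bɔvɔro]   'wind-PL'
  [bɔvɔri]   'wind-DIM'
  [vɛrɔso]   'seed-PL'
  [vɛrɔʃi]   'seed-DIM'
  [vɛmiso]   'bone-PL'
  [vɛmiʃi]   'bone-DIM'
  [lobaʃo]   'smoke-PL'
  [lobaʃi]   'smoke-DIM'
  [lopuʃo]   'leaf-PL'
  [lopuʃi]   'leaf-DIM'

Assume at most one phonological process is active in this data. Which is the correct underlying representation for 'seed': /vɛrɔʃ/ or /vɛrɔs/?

/vɛrɔs/

In [vɛrɔso] and [vɛrɔʃi] the final segment of 'seed' alternates: [s] ~ [ʃ].
But 'smoke' keeps [ʃ] in both environments ([lobaʃo], [lobaʃi]), so there is no rule changing /ʃ/ to [s] before the PL suffix.
The underlying segment must be /s/; /s/ becomes palato-alveolar [ʃ] before a front vowel, yielding [ʃ] there.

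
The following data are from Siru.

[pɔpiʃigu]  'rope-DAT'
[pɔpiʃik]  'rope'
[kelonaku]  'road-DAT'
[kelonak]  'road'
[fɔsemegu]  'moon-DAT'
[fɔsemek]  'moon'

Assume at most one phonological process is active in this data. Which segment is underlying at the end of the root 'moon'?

/g/

In [fɔsemegu] and [fɔsemek] the final segment of 'moon' alternates: [g] ~ [k].
If /k/ were underlying and a rule turned it into [g] before the DAT suffix, 'road' would also alternate; but it has [k] in both [kelonaku] and [kelonak].
The alternation reflects word-final obstruent devoicing: voiced obstruents become voiceless word-finally. /g/ is underlying.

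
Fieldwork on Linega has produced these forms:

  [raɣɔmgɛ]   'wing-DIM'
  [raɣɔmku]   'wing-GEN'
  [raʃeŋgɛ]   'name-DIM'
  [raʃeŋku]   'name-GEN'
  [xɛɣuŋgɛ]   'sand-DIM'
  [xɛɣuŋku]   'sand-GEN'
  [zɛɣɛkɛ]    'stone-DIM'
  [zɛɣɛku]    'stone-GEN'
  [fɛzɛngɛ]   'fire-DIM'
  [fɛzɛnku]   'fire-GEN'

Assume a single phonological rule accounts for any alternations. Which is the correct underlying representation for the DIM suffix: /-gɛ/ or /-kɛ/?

/-gɛ/

The DIM morpheme has two allomorphs, [-gɛ] and [-kɛ].
The GEN suffix, which begins with [k], is invariant after every stem; so [k] is not altered by any rule here.
The DIM suffix is therefore /-gɛ/ underlyingly, with post-vocalic devoicing: voiced stops become voiceless after a vowel.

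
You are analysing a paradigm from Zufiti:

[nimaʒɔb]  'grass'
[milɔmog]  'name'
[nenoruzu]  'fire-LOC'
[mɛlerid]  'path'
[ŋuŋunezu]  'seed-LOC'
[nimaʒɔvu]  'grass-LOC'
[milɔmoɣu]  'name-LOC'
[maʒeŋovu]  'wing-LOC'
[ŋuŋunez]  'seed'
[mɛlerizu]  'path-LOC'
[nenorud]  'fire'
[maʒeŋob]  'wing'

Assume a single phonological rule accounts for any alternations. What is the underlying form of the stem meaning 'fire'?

/nenorud/

'fire' shows [d] ~ [z] at the end of the stem ([nenorud] vs [nenoruzu]).
Compare 'seed', with invariant [z] in [ŋuŋunez] and [ŋuŋunezu]: an analysis with underlying /z/ and a rule producing [d] in isolation would wrongly predict alternation here too.
The underlying segment must be /d/; voiced stops become fricatives between vowels, yielding [z] there.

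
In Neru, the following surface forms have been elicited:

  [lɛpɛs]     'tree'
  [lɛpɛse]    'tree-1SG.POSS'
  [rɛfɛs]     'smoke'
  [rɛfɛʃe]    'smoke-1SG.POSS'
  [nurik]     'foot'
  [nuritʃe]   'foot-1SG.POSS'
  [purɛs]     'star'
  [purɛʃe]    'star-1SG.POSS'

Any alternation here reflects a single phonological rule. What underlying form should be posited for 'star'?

'star' shows [s] ~ [ʃ] at the end of the stem ([purɛs] vs [purɛʃe]).
The stem 'tree' ([lɛpɛs], [lɛpɛse]) shows [s] unchanged in both environments, so [s] cannot be basic with [ʃ] derived before the 1SG.POSS suffix.
Therefore /ʃ/ is basic and [s] is derived by depalatalization (palato-alveolar /tʃ/ and /ʃ/ become [k] and [s] when no front vowel follows).
Hence 'star' is /purɛʃ/ underlyingly.

/purɛʃ/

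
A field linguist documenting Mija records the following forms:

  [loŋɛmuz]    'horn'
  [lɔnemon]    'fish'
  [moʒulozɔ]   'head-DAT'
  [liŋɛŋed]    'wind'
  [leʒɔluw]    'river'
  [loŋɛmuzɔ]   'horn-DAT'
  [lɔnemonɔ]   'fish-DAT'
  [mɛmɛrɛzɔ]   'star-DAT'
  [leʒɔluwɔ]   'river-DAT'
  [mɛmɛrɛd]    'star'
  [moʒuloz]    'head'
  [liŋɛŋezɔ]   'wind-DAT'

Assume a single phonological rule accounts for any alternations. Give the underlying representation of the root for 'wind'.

In [liŋɛŋed] and [liŋɛŋezɔ] the final segment of 'wind' alternates: [d] ~ [z].
But 'head' keeps [z] in both environments ([moʒuloz], [moʒulozɔ]), so there is no rule changing /z/ to [d] in isolation.
The alternation reflects intervocalic spirantization: voiced stops become fricatives between vowels. /d/ is underlying.
So 'wind' = /liŋɛŋed/.

/liŋɛŋed/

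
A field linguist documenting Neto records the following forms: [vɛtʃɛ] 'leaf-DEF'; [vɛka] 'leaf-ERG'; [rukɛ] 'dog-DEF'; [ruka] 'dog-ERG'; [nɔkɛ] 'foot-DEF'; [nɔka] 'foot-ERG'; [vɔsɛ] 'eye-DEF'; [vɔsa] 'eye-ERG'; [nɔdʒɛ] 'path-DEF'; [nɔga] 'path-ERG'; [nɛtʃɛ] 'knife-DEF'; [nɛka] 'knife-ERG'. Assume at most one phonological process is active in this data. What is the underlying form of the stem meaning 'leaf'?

'leaf' shows [tʃ] ~ [k] at the end of the stem ([vɛtʃɛ] vs [vɛka]).
But 'dog' keeps [k] in both environments ([rukɛ], [ruka]), so there is no rule changing /k/ to [tʃ] before the DEF suffix.
So /tʃ/ is underlying, and a rule of depalatalization — palato-alveolar /tʃ/ and /dʒ/ become [k] and [g] when no front vowel follows — gives [k].
So 'leaf' = /vɛtʃ/.

/vɛtʃ/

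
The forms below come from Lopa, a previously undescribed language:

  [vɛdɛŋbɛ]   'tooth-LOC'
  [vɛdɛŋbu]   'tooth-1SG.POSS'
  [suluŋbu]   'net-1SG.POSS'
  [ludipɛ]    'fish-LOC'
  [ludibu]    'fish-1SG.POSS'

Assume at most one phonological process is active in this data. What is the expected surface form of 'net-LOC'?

[suluŋbɛ]

The LOC morpheme has two allomorphs, [-bɛ] and [-pɛ].
The 1SG.POSS suffix, which begins with [b], is invariant after every stem; so [b] is not altered by any rule here.
So the underlying form is /-pɛ/, and voiceless stops become voiced after a nasal.
After 'net', which ends in a nasal, the suffix surfaces as [-bɛ], giving [suluŋbɛ].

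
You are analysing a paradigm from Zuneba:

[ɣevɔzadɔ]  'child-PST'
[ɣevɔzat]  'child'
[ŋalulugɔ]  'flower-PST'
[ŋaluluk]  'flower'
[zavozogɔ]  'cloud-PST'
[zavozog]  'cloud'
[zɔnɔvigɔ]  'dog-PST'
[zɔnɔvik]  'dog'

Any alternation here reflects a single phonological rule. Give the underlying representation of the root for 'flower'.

The root 'flower' surfaces as [ŋalulugɔ] and [ŋaluluk], with a stem-final [g] ~ [k] alternation.
But 'cloud' keeps [g] in both environments ([zavozogɔ], [zavozog]), so there is no rule changing /g/ to [k] in isolation.
So /k/ is underlying, and a rule of intervocalic voicing — voiceless stops become voiced between vowels — gives [g].

/ŋaluluk/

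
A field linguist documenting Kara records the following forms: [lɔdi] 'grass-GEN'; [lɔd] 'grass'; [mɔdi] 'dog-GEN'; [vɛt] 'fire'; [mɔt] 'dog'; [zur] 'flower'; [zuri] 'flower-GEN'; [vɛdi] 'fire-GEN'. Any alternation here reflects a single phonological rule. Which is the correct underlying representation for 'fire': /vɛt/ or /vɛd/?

/vɛt/

In [vɛt] and [vɛdi] the final segment of 'fire' alternates: [t] ~ [d].
The stem 'grass' ([lɔd], [lɔdi]) shows [d] unchanged in both environments, so [d] cannot be basic with [t] derived in isolation.
The alternation reflects intervocalic voicing: voiceless stops become voiced between vowels. /t/ is underlying.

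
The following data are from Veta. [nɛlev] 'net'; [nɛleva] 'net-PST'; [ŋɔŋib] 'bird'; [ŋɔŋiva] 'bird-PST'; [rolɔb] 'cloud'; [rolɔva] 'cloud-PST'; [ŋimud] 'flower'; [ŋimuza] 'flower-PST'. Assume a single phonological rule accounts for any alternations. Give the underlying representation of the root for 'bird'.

/ŋɔŋib/

'bird' shows [b] ~ [v] at the end of the stem ([ŋɔŋib] vs [ŋɔŋiva]).
The stem 'net' ([nɛlev], [nɛleva]) shows [v] unchanged in both environments, so [v] cannot be basic with [b] derived in isolation.
Therefore /b/ is basic and [v] is derived by intervocalic spirantization (voiced stops become fricatives between vowels).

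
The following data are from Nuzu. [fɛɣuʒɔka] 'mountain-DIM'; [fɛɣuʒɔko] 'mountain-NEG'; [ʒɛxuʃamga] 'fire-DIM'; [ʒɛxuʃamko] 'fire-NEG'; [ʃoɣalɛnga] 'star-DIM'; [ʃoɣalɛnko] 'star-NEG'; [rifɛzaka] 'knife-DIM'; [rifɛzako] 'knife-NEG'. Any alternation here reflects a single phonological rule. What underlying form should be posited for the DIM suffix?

The DIM suffix surfaces as [-ga] and [-ka], depending on the final segment of the stem.
By contrast the NEG suffix keeps its initial [k] throughout — that segment must be underlying.
The DIM suffix is therefore /-ga/ underlyingly, with post-vocalic devoicing: voiced stops become voiceless after a vowel.

/-ga/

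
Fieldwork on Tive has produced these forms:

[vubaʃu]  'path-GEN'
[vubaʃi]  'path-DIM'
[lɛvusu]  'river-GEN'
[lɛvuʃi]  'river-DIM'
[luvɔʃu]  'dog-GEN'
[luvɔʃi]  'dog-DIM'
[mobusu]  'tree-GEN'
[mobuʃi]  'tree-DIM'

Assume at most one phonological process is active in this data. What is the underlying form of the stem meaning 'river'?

/lɛvus/

In [lɛvusu] and [lɛvuʃi] the final segment of 'river' alternates: [s] ~ [ʃ].
The stem 'dog' ([luvɔʃu], [luvɔʃi]) shows [ʃ] unchanged in both environments, so [ʃ] cannot be basic with [s] derived before the GEN suffix.
Therefore /s/ is basic and [ʃ] is derived by palatalization before a front vowel (/s/ becomes palato-alveolar [ʃ] before a front vowel).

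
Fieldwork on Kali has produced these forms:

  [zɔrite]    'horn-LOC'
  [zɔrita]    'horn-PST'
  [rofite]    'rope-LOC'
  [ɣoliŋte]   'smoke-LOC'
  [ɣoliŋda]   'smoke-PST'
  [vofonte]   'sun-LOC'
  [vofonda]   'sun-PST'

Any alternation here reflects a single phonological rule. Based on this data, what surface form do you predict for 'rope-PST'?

[rofita]

The PST suffix surfaces as [-da] and [-ta], depending on the final segment of the stem.
The LOC suffix, which begins with [t], is invariant after every stem; so [t] is not altered by any rule here.
The PST suffix is therefore /-da/ underlyingly, with post-vocalic devoicing: voiced stops become voiceless after a vowel.
After 'rope', which ends in a vowel, the suffix surfaces as [-ta], giving [rofita].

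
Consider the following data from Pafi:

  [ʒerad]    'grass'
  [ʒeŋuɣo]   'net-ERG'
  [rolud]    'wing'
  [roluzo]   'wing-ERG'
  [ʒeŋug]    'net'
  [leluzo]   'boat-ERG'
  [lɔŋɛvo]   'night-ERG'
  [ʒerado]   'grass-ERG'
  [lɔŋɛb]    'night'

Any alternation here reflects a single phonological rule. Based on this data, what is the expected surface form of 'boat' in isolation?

The root 'wing' surfaces as [rolud] and [roluzo], with a stem-final [d] ~ [z] alternation.
If /d/ were underlying and a rule turned it into [z] before the ERG suffix, 'grass' would also alternate; but it has [d] in both [ʒerad] and [ʒerado].
The alternation reflects word-final hardening: voiced fricatives become stops word-finally. /z/ is underlying.
From [leluzo] the stem 'boat' is /leluz/; word-finally this yields [lelud].

[lelud]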